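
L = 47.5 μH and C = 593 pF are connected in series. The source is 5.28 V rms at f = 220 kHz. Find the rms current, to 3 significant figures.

ω = 2πf = 1.382e+06 rad/s
X_L = ωL = 65.7 Ω
X_C = 1/(ωC) = 1220 Ω
Net reactance X = X_L − X_C = -1150 Ω
Z = − j1150 Ω
|Z| = √(0² + 1150²) = 1150 Ω
I = V/|Z| = 5.28/1150 = 4.57 mA

4.57 mA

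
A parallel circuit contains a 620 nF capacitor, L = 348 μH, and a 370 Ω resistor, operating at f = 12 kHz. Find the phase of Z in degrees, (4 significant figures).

-72.62°

ω = 2πf = 75400 rad/s
X_L = ωL = 26.24 Ω
X_C = 1/(ωC) = 21.39 Ω
Parallel: admittances add. Y = 1/R + 1/(jωL) + jωC
Y = (0.002703 + j0.008635) S
|Y| = 0.009048 S → |Z| = 1/|Y| = 110.5 Ω, ∠Z = −∠Y = -72.62°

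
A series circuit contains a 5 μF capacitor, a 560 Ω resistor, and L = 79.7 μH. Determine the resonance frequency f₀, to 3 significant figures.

ω₀ = 1/√(LC) = 1/√(7.97e-05 × 5e-06) = 50090 rad/s
f₀ = ω₀/(2π) = 7.97 kHz

7.97 kHz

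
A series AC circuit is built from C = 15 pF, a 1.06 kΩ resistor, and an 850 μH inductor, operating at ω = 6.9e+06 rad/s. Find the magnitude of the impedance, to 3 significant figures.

3940 Ω

X_L = ωL = 5860 Ω
X_C = 1/(ωC) = 9660 Ω
Net reactance X = X_L − X_C = -3800 Ω
Z = 1060 − j3800 Ω
|Z| = √(1060² + 3800²) = 3940 Ω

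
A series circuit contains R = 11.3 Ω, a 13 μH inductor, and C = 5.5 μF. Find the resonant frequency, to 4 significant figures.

ω₀ = 1/√(LC) = 1/√(1.3e-05 × 5.5e-06) = 118300 rad/s
f₀ = ω₀/(2π) = 18.82 kHz

18.82 kHz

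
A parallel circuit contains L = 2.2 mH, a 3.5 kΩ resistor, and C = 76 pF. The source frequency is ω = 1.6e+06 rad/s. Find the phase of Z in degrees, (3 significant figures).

X_L = ωL = 3520 Ω
X_C = 1/(ωC) = 8220 Ω
Parallel: admittances add. Y = 1/R + 1/(jωL) + jωC
Y = (0.000286 − j0.000162) S
|Y| = 0.000329 S → |Z| = 1/|Y| = 3040 Ω, ∠Z = −∠Y = 29.6°

29.6°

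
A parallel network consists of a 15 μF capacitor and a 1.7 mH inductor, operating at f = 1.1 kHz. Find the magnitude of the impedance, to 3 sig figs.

53.9 Ω

ω = 2πf = 6912 rad/s
X_L = ωL = 11.7 Ω
X_C = 1/(ωC) = 9.65 Ω
Parallel: admittances add. Y = 1/(jωL) + jωC
Y = (0 + j0.0186) S
|Y| = 0.0186 S → |Z| = 1/|Y| = 53.9 Ω, ∠Z = −∠Y = -90.0°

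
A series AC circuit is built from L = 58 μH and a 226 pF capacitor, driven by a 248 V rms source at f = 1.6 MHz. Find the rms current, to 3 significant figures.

1.74 A

ω = 2πf = 1.005e+07 rad/s
X_L = ωL = 583 Ω
X_C = 1/(ωC) = 440 Ω
Net reactance X = X_L − X_C = 143 Ω
Z = j143 Ω
|Z| = √(0² + 143²) = 143 Ω
I = V/|Z| = 248/143 = 1.74 A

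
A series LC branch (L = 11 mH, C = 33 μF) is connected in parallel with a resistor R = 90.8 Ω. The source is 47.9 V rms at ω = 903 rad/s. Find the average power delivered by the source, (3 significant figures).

X_L = ωL = 9.93 Ω
X_C = 1/(ωC) = 33.6 Ω
Branch 1: Z₁ = R = 90.8 Ω
Branch 2 (series LC): Z₂ = j(X_L − X_C) = −j23.6 Ω
Parallel: Z = Z₁Z₂/(Z₁+Z₂), |Z| = 22.9 Ω, ∠Z = -75.4°
I = V/|Z| = 2.10 A
P = VI cos φ = 47.9 × 2.10 × cos(-75.4°) = 25.3 W

25.3 W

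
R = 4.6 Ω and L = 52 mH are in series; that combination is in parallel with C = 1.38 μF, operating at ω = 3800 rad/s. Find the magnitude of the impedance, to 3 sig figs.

X_L = ωL = 198 Ω
X_C = 1/(ωC) = 191 Ω
Branch 1 (R+jX_L): Z₁ = 4.60 + j198 Ω, |Z₁| = 198 Ω
Branch 2 (−jX_C): Z₂ = −j191 Ω
Parallel: Z = Z₁Z₂/(Z₁+Z₂), |Z| = 4540 Ω, ∠Z = -57.7°

4540 Ω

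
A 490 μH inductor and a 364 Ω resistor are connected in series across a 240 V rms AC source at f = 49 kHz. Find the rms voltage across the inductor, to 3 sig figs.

ω = 2πf = 307900 rad/s
X_L = ωL = 151 Ω
Z = 364 + j151 Ω
|Z| = √(364² + 151²) = 394 Ω
I = V/|Z| = 609 mA
V_L = I·|Z_L| = 0.609 × 151 = 91.9 V

91.9 V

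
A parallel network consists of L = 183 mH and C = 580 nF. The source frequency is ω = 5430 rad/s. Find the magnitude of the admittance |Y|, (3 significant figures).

2.14 mS

X_L = ωL = 994 Ω
X_C = 1/(ωC) = 318 Ω
Parallel: admittances add. Y = 1/(jωL) + jωC
Y = (0 + j0.00214) S
|Y| = 0.00214 S → |Z| = 1/|Y| = 467 Ω, ∠Z = −∠Y = -90.0°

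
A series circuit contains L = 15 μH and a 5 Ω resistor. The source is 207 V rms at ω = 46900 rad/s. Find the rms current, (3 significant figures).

X_L = ωL = 0.704 Ω
Z = 5.00 + j0.704 Ω
|Z| = √(5.00² + 0.704²) = 5.05 Ω
I = V/|Z| = 207/5.05 = 41.0 A

41.0 A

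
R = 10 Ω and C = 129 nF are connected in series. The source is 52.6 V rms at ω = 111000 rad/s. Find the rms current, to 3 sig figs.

746 mA

X_C = 1/(ωC) = 69.8 Ω
Z = 10.0 − j69.8 Ω
|Z| = √(10.0² + 69.8²) = 70.5 Ω
I = V/|Z| = 52.6/70.5 = 746 mA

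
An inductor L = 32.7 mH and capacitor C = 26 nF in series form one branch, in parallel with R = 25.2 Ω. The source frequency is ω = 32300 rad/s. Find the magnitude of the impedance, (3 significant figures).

X_L = ωL = 1060 Ω
X_C = 1/(ωC) = 1190 Ω
Branch 1: Z₁ = R = 25.2 Ω
Branch 2 (series LC): Z₂ = j(X_L − X_C) = −j135 Ω
Parallel: Z = Z₁Z₂/(Z₁+Z₂), |Z| = 24.8 Ω, ∠Z = -10.6°

24.8 Ω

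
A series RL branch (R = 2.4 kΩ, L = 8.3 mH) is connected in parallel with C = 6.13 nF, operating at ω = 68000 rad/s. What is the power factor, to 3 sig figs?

0.773

X_L = ωL = 564 Ω
X_C = 1/(ωC) = 2400 Ω
Branch 1 (R+jX_L): Z₁ = 2400 + j564 Ω, |Z₁| = 2470 Ω
Branch 2 (−jX_C): Z₂ = −j2400 Ω
Parallel: Z = Z₁Z₂/(Z₁+Z₂), |Z| = 1960 Ω, ∠Z = -39.4°
cos φ = cos(-39.4°) = 0.773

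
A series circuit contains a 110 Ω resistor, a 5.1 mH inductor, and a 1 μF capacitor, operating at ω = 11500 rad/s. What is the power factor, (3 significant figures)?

X_L = ωL = 58.7 Ω
X_C = 1/(ωC) = 87.0 Ω
Net reactance X = X_L − X_C = -28.3 Ω
Z = 110 − j28.3 Ω
|Z| = √(110² + 28.3²) = 114 Ω
∠Z = arctan(-28.3/110) = -14.4°
cos φ = cos(-14.4°) = 0.968

0.968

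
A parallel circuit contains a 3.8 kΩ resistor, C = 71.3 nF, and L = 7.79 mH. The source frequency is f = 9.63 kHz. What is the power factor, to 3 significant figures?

ω = 2πf = 60510 rad/s
X_L = ωL = 471 Ω
X_C = 1/(ωC) = 232 Ω
Parallel: admittances add. Y = 1/R + 1/(jωL) + jωC
Y = (0.000263 + j0.00219) S
|Y| = 0.00221 S → |Z| = 1/|Y| = 453 Ω, ∠Z = −∠Y = -83.2°
cos φ = cos(-83.2°) = 0.119

0.119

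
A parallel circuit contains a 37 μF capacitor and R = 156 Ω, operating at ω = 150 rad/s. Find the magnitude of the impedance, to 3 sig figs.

X_C = 1/(ωC) = 180 Ω
Parallel: admittances add. Y = 1/R + jωC
Y = (0.00641 + j0.00555) S
|Y| = 0.00848 S → |Z| = 1/|Y| = 118 Ω, ∠Z = −∠Y = -40.9°

118 Ω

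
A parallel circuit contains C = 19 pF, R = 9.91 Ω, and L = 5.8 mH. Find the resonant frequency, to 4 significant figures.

479.4 kHz

ω₀ = 1/√(LC) = 1/√(0.0058 × 1.9e-11) = 3.012e+06 rad/s
f₀ = ω₀/(2π) = 479.4 kHz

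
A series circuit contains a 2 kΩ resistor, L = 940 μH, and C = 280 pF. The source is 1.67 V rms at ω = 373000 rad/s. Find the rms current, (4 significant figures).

176.9 μA

X_L = ωL = 350.6 Ω
X_C = 1/(ωC) = 9575 Ω
Net reactance X = X_L − X_C = -9224 Ω
Z = 2000 − j9224 Ω
|Z| = √(2000² + 9224²) = 9439 Ω
I = V/|Z| = 1.67/9439 = 176.9 μA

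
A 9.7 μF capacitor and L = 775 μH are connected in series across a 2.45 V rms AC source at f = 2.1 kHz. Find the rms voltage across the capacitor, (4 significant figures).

ω = 2πf = 13190 rad/s
X_L = ωL = 10.23 Ω
X_C = 1/(ωC) = 7.813 Ω
Net reactance X = X_L − X_C = 2.413 Ω
Z = j2.413 Ω
|Z| = √(0² + 2.413²) = 2.413 Ω
I = V/|Z| = 1.015 A
V_C = I·|Z_C| = 1.015 × 7.813 = 7.934 V

7.934 V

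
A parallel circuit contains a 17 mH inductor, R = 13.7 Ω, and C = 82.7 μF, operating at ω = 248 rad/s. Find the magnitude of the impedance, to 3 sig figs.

X_L = ωL = 4.22 Ω
X_C = 1/(ωC) = 48.8 Ω
Parallel: admittances add. Y = 1/R + 1/(jωL) + jωC
Y = (0.0730 − j0.217) S
|Y| = 0.229 S → |Z| = 1/|Y| = 4.37 Ω, ∠Z = −∠Y = 71.4°

4.37 Ω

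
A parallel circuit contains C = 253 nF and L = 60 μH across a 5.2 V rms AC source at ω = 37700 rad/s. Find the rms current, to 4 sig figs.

X_L = ωL = 2.262 Ω
X_C = 1/(ωC) = 104.8 Ω
Parallel: admittances add. Y = 1/(jωL) + jωC
Y = (0 − j0.4325) S
|Y| = 0.4325 S → |Z| = 1/|Y| = 2.312 Ω, ∠Z = −∠Y = 90.00°
I = V/|Z| = 5.2/2.312 = 2.249 A

2.249 A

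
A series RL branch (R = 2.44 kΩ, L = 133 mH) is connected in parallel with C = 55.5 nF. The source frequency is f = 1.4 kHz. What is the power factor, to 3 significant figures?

ω = 2πf = 8796 rad/s
X_L = ωL = 1170 Ω
X_C = 1/(ωC) = 2050 Ω
Branch 1 (R+jX_L): Z₁ = 2440 + j1170 Ω, |Z₁| = 2710 Ω
Branch 2 (−jX_C): Z₂ = −j2050 Ω
Parallel: Z = Z₁Z₂/(Z₁+Z₂), |Z| = 2140 Ω, ∠Z = -44.6°
cos φ = cos(-44.6°) = 0.712

0.712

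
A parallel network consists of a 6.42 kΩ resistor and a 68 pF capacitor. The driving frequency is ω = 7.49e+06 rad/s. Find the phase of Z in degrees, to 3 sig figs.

-73.0°

X_C = 1/(ωC) = 1960 Ω
Parallel: admittances add. Y = 1/R + jωC
Y = (0.000156 + j0.000509) S
|Y| = 0.000533 S → |Z| = 1/|Y| = 1880 Ω, ∠Z = −∠Y = -73.0°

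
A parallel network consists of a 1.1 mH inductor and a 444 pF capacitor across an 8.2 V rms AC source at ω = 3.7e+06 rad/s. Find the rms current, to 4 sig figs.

X_L = ωL = 4070 Ω
X_C = 1/(ωC) = 608.7 Ω
Parallel: admittances add. Y = 1/(jωL) + jωC
Y = (0 + j0.001397) S
|Y| = 0.001397 S → |Z| = 1/|Y| = 715.8 Ω, ∠Z = −∠Y = -90.00°
I = V/|Z| = 8.2/715.8 = 11.46 mA

11.46 mA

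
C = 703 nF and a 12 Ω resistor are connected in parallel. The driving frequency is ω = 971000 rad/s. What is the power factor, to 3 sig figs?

0.121

X_C = 1/(ωC) = 1.46 Ω
Parallel: admittances add. Y = 1/R + jωC
Y = (0.0833 + j0.683) S
|Y| = 0.688 S → |Z| = 1/|Y| = 1.45 Ω, ∠Z = −∠Y = -83.0°
cos φ = cos(-83.0°) = 0.121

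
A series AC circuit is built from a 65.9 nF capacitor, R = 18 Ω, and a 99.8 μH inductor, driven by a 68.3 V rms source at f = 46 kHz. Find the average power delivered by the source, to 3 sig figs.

ω = 2πf = 289000 rad/s
X_L = ωL = 28.8 Ω
X_C = 1/(ωC) = 52.5 Ω
Net reactance X = X_L − X_C = -23.7 Ω
Z = 18.0 − j23.7 Ω
|Z| = √(18.0² + 23.7²) = 29.7 Ω
∠Z = arctan(-23.7/18.0) = -52.7°
I = V/|Z| = 2.30 A
P = VI cos φ = 68.3 × 2.30 × cos(-52.7°) = 95.0 W

95.0 W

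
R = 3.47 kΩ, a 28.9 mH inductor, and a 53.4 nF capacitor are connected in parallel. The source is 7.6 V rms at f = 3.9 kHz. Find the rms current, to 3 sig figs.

2.33 mA

ω = 2πf = 24500 rad/s
X_L = ωL = 708 Ω
X_C = 1/(ωC) = 764 Ω
Parallel: admittances add. Y = 1/R + 1/(jωL) + jωC
Y = (0.000288 − j0.000104) S
|Y| = 0.000306 S → |Z| = 1/|Y| = 3270 Ω, ∠Z = −∠Y = 19.8°
I = V/|Z| = 7.6/3270 = 2.33 mA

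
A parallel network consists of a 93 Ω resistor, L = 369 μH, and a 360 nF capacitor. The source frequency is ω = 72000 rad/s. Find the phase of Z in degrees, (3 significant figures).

47.5°

X_L = ωL = 26.6 Ω
X_C = 1/(ωC) = 38.6 Ω
Parallel: admittances add. Y = 1/R + 1/(jωL) + jωC
Y = (0.0108 − j0.0117) S
|Y| = 0.0159 S → |Z| = 1/|Y| = 62.9 Ω, ∠Z = −∠Y = 47.5°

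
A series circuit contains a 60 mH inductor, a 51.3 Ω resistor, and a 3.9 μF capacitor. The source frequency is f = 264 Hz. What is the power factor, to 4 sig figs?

ω = 2πf = 1659 rad/s
X_L = ωL = 99.53 Ω
X_C = 1/(ωC) = 154.6 Ω
Net reactance X = X_L − X_C = -55.05 Ω
Z = 51.30 − j55.05 Ω
|Z| = √(51.30² + 55.05²) = 75.25 Ω
∠Z = arctan(-55.05/51.30) = -47.02°
cos φ = cos(-47.02°) = 0.6817

0.6817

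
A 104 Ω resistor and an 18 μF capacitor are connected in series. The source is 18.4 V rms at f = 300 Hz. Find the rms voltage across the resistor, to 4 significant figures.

ω = 2πf = 1885 rad/s
X_C = 1/(ωC) = 29.47 Ω
Z = 104.0 − j29.47 Ω
|Z| = √(104.0² + 29.47²) = 108.1 Ω
I = V/|Z| = 170.2 mA
V_R = I·|Z_R| = 0.1702 × 104.0 = 17.70 V

17.70 V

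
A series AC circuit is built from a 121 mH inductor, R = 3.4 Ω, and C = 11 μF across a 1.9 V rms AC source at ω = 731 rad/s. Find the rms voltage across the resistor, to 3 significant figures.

0.179 V

X_L = ωL = 88.5 Ω
X_C = 1/(ωC) = 124 Ω
Net reactance X = X_L − X_C = -35.9 Ω
Z = 3.40 − j35.9 Ω
|Z| = √(3.40² + 35.9²) = 36.1 Ω
I = V/|Z| = 52.7 mA
V_R = I·|Z_R| = 0.0527 × 3.40 = 0.179 V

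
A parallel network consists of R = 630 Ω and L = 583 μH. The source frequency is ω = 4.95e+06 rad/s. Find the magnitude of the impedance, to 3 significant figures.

616 Ω

X_L = ωL = 2890 Ω
Parallel: admittances add. Y = 1/R + 1/(jωL)
Y = (0.00159 − j0.000347) S
|Y| = 0.00162 S → |Z| = 1/|Y| = 616 Ω, ∠Z = −∠Y = 12.3°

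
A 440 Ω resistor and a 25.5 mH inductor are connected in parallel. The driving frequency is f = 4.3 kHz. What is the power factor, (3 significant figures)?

ω = 2πf = 27020 rad/s
X_L = ωL = 689 Ω
Parallel: admittances add. Y = 1/R + 1/(jωL)
Y = (0.00227 − j0.00145) S
|Y| = 0.00270 S → |Z| = 1/|Y| = 371 Ω, ∠Z = −∠Y = 32.6°
cos φ = cos(32.6°) = 0.843

0.843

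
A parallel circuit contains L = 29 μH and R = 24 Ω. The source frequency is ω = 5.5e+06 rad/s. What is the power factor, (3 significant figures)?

X_L = ωL = 160 Ω
Parallel: admittances add. Y = 1/R + 1/(jωL)
Y = (0.0417 − j0.00627) S
|Y| = 0.0421 S → |Z| = 1/|Y| = 23.7 Ω, ∠Z = −∠Y = 8.56°
cos φ = cos(8.56°) = 0.989

0.989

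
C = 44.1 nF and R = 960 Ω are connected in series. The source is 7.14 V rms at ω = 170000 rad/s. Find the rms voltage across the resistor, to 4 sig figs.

7.072 V

X_C = 1/(ωC) = 133.4 Ω
Z = 960.0 − j133.4 Ω
|Z| = √(960.0² + 133.4²) = 969.2 Ω
I = V/|Z| = 7.367 mA
V_R = I·|Z_R| = 0.007367 × 960.0 = 7.072 V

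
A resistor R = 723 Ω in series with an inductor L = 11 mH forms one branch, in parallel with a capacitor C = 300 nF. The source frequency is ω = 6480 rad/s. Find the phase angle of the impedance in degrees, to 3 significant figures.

-52.9°

X_L = ωL = 71.3 Ω
X_C = 1/(ωC) = 514 Ω
Branch 1 (R+jX_L): Z₁ = 723 + j71.3 Ω, |Z₁| = 727 Ω
Branch 2 (−jX_C): Z₂ = −j514 Ω
Parallel: Z = Z₁Z₂/(Z₁+Z₂), |Z| = 441 Ω, ∠Z = -52.9°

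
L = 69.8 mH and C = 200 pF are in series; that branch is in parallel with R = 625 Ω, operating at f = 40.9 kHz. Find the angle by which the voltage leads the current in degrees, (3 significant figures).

-22.4°

ω = 2πf = 257000 rad/s
X_L = ωL = 17900 Ω
X_C = 1/(ωC) = 19500 Ω
Branch 1: Z₁ = R = 625 Ω
Branch 2 (series LC): Z₂ = j(X_L − X_C) = −j1520 Ω
Parallel: Z = Z₁Z₂/(Z₁+Z₂), |Z| = 578 Ω, ∠Z = -22.4°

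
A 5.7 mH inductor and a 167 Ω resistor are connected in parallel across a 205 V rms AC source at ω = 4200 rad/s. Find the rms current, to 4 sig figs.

8.651 A

X_L = ωL = 23.94 Ω
Parallel: admittances add. Y = 1/R + 1/(jωL)
Y = (0.005988 − j0.04177) S
|Y| = 0.04220 S → |Z| = 1/|Y| = 23.70 Ω, ∠Z = −∠Y = 81.84°
I = V/|Z| = 205/23.70 = 8.651 A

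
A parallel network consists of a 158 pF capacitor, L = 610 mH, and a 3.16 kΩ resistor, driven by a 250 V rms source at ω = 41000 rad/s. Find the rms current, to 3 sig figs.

79.6 mA

X_L = ωL = 25000 Ω
X_C = 1/(ωC) = 154000 Ω
Parallel: admittances add. Y = 1/R + 1/(jωL) + jωC
Y = (0.000316 − j3.35e-05) S
|Y| = 0.000318 S → |Z| = 1/|Y| = 3140 Ω, ∠Z = −∠Y = 6.04°
I = V/|Z| = 250/3140 = 79.6 mA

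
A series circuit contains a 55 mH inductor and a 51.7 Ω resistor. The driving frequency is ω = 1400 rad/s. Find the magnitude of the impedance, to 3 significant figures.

92.7 Ω

X_L = ωL = 77.0 Ω
Z = 51.7 + j77.0 Ω
|Z| = √(51.7² + 77.0²) = 92.7 Ω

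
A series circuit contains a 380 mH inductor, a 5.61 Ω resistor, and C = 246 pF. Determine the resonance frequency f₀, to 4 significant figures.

ω₀ = 1/√(LC) = 1/√(0.38 × 2.46e-10) = 103400 rad/s
f₀ = ω₀/(2π) = 16.46 kHz

16.46 kHz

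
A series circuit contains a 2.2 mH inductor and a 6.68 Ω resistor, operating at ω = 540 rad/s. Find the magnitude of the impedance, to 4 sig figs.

X_L = ωL = 1.188 Ω
Z = 6.680 + j1.188 Ω
|Z| = √(6.680² + 1.188²) = 6.785 Ω

6.785 Ω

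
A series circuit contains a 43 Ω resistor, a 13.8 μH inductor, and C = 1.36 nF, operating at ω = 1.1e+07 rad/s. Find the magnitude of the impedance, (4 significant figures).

X_L = ωL = 151.8 Ω
X_C = 1/(ωC) = 66.84 Ω
Net reactance X = X_L − X_C = 84.96 Ω
Z = 43.00 + j84.96 Ω
|Z| = √(43.00² + 84.96²) = 95.22 Ω

95.22 Ω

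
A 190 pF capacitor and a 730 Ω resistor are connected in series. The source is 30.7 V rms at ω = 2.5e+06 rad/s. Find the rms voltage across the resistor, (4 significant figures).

X_C = 1/(ωC) = 2105 Ω
Z = 730.0 − j2105 Ω
|Z| = √(730.0² + 2105²) = 2228 Ω
I = V/|Z| = 13.78 mA
V_R = I·|Z_R| = 0.01378 × 730.0 = 10.06 V

10.06 V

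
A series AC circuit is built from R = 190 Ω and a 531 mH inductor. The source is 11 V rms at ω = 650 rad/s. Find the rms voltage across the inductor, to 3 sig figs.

9.64 V

X_L = ωL = 345 Ω
Z = 190 + j345 Ω
|Z| = √(190² + 345²) = 394 Ω
I = V/|Z| = 27.9 mA
V_L = I·|Z_L| = 0.0279 × 345 = 9.64 V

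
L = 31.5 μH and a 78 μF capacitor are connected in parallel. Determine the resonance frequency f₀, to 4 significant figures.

ω₀ = 1/√(LC) = 1/√(3.15e-05 × 7.8e-05) = 20170 rad/s
f₀ = ω₀/(2π) = 3.211 kHz

3.211 kHz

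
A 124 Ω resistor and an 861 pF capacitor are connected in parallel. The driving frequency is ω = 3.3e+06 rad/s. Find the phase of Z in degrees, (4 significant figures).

-19.41°

X_C = 1/(ωC) = 352.0 Ω
Parallel: admittances add. Y = 1/R + jωC
Y = (0.008065 + j0.002841) S
|Y| = 0.008550 S → |Z| = 1/|Y| = 117.0 Ω, ∠Z = −∠Y = -19.41°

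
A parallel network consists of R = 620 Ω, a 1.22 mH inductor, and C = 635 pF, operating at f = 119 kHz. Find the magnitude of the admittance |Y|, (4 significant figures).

ω = 2πf = 747700 rad/s
X_L = ωL = 912.2 Ω
X_C = 1/(ωC) = 2106 Ω
Parallel: admittances add. Y = 1/R + 1/(jωL) + jωC
Y = (0.001613 − j0.0006215) S
|Y| = 0.001728 S → |Z| = 1/|Y| = 578.5 Ω, ∠Z = −∠Y = 21.07°

1.728 mS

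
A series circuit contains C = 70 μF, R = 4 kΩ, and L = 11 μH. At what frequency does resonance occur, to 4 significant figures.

ω₀ = 1/√(LC) = 1/√(1.1e-05 × 7e-05) = 36040 rad/s
f₀ = ω₀/(2π) = 5.736 kHz

5.736 kHz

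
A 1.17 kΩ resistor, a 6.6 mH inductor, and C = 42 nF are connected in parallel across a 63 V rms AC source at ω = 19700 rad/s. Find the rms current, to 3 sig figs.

X_L = ωL = 130 Ω
X_C = 1/(ωC) = 1210 Ω
Parallel: admittances add. Y = 1/R + 1/(jωL) + jωC
Y = (0.000855 − j0.00686) S
|Y| = 0.00692 S → |Z| = 1/|Y| = 145 Ω, ∠Z = −∠Y = 82.9°
I = V/|Z| = 63/145 = 436 mA

436 mA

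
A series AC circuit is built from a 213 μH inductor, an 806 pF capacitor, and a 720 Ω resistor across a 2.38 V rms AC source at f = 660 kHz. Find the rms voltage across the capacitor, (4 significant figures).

0.7680 V

ω = 2πf = 4.147e+06 rad/s
X_L = ωL = 883.3 Ω
X_C = 1/(ωC) = 299.2 Ω
Net reactance X = X_L − X_C = 584.1 Ω
Z = 720.0 + j584.1 Ω
|Z| = √(720.0² + 584.1²) = 927.1 Ω
I = V/|Z| = 2.567 mA
V_C = I·|Z_C| = 0.002567 × 299.2 = 0.7680 V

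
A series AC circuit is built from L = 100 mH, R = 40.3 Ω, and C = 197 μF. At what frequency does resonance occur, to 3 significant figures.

ω₀ = 1/√(LC) = 1/√(0.1 × 0.000197) = 225.3 rad/s
f₀ = ω₀/(2π) = 35.9 Hz

35.9 Hz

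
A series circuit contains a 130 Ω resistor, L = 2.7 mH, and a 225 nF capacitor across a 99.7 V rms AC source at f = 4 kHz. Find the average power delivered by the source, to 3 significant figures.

ω = 2πf = 25130 rad/s
X_L = ωL = 67.9 Ω
X_C = 1/(ωC) = 177 Ω
Net reactance X = X_L − X_C = -109 Ω
Z = 130 − j109 Ω
|Z| = √(130² + 109²) = 170 Ω
∠Z = arctan(-109/130) = -40.0°
I = V/|Z| = 588 mA
P = VI cos φ = 99.7 × 0.588 × cos(-40.0°) = 44.9 W

44.9 W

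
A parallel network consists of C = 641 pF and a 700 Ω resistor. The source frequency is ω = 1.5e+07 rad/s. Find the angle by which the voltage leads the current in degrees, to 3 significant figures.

X_C = 1/(ωC) = 104 Ω
Parallel: admittances add. Y = 1/R + jωC
Y = (0.00143 + j0.00961) S
|Y| = 0.00972 S → |Z| = 1/|Y| = 103 Ω, ∠Z = −∠Y = -81.5°

-81.5°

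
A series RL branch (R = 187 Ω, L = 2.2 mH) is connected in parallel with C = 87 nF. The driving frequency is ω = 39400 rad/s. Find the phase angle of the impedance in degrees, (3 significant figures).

-17.5°

X_L = ωL = 86.7 Ω
X_C = 1/(ωC) = 292 Ω
Branch 1 (R+jX_L): Z₁ = 187 + j86.7 Ω, |Z₁| = 206 Ω
Branch 2 (−jX_C): Z₂ = −j292 Ω
Parallel: Z = Z₁Z₂/(Z₁+Z₂), |Z| = 217 Ω, ∠Z = -17.5°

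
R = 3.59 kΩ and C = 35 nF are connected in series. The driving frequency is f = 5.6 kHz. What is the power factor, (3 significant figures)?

ω = 2πf = 35190 rad/s
X_C = 1/(ωC) = 812 Ω
Z = 3590 − j812 Ω
|Z| = √(3590² + 812²) = 3680 Ω
∠Z = arctan(-812/3590) = -12.7°
cos φ = cos(-12.7°) = 0.975

0.975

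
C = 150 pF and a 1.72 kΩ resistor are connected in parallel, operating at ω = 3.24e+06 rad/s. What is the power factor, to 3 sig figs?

0.767

X_C = 1/(ωC) = 2060 Ω
Parallel: admittances add. Y = 1/R + jωC
Y = (0.000581 + j0.000486) S
|Y| = 0.000758 S → |Z| = 1/|Y| = 1320 Ω, ∠Z = −∠Y = -39.9°
cos φ = cos(-39.9°) = 0.767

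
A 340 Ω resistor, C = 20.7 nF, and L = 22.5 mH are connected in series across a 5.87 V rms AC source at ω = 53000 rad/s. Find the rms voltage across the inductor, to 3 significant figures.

15.9 V

X_L = ωL = 1190 Ω
X_C = 1/(ωC) = 911 Ω
Net reactance X = X_L − X_C = 281 Ω
Z = 340 + j281 Ω
|Z| = √(340² + 281²) = 441 Ω
I = V/|Z| = 13.3 mA
V_L = I·|Z_L| = 0.0133 × 1190 = 15.9 V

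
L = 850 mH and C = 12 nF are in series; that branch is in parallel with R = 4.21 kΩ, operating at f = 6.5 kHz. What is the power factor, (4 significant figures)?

ω = 2πf = 40840 rad/s
X_L = ωL = 34710 Ω
X_C = 1/(ωC) = 2040 Ω
Branch 1: Z₁ = R = 4210 Ω
Branch 2 (series LC): Z₂ = j(X_L − X_C) = j32670 Ω
Parallel: Z = Z₁Z₂/(Z₁+Z₂), |Z| = 4175 Ω, ∠Z = 7.342°
cos φ = cos(7.342°) = 0.9918

0.9918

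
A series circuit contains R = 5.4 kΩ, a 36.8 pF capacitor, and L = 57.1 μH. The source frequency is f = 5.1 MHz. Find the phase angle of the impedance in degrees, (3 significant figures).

ω = 2πf = 3.204e+07 rad/s
X_L = ωL = 1830 Ω
X_C = 1/(ωC) = 848 Ω
Net reactance X = X_L − X_C = 982 Ω
Z = 5400 + j982 Ω
|Z| = √(5400² + 982²) = 5490 Ω
∠Z = arctan(982/5400) = 10.3°

10.3°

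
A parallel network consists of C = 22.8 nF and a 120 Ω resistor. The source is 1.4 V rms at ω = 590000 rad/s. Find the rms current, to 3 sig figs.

22.2 mA

X_C = 1/(ωC) = 74.3 Ω
Parallel: admittances add. Y = 1/R + jωC
Y = (0.00833 + j0.0135) S
|Y| = 0.0158 S → |Z| = 1/|Y| = 63.2 Ω, ∠Z = −∠Y = -58.2°
I = V/|Z| = 1.4/63.2 = 22.2 mA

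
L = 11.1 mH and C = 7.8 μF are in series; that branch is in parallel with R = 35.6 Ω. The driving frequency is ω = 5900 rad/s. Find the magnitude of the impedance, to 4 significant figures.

27.62 Ω

X_L = ωL = 65.49 Ω
X_C = 1/(ωC) = 21.73 Ω
Branch 1: Z₁ = R = 35.60 Ω
Branch 2 (series LC): Z₂ = j(X_L − X_C) = j43.76 Ω
Parallel: Z = Z₁Z₂/(Z₁+Z₂), |Z| = 27.62 Ω, ∠Z = 39.13°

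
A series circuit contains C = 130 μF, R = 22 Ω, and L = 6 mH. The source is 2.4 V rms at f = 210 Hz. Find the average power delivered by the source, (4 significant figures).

259.5 mW

ω = 2πf = 1319 rad/s
X_L = ωL = 7.917 Ω
X_C = 1/(ωC) = 5.830 Ω
Net reactance X = X_L − X_C = 2.087 Ω
Z = 22.00 + j2.087 Ω
|Z| = √(22.00² + 2.087²) = 22.10 Ω
∠Z = arctan(2.087/22.00) = 5.419°
I = V/|Z| = 108.6 mA
P = VI cos φ = 2.4 × 0.1086 × cos(5.419°) = 259.5 mW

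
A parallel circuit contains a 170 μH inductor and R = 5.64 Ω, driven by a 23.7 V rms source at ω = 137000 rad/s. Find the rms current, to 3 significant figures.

4.32 A

X_L = ωL = 23.3 Ω
Parallel: admittances add. Y = 1/R + 1/(jωL)
Y = (0.177 − j0.0429) S
|Y| = 0.182 S → |Z| = 1/|Y| = 5.48 Ω, ∠Z = −∠Y = 13.6°
I = V/|Z| = 23.7/5.48 = 4.32 A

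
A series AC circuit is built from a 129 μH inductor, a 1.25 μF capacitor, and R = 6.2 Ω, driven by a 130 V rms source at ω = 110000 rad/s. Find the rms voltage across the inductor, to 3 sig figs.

199 V

X_L = ωL = 14.2 Ω
X_C = 1/(ωC) = 7.27 Ω
Net reactance X = X_L − X_C = 6.92 Ω
Z = 6.20 + j6.92 Ω
|Z| = √(6.20² + 6.92²) = 9.29 Ω
I = V/|Z| = 14.0 A
V_L = I·|Z_L| = 14.0 × 14.2 = 199 V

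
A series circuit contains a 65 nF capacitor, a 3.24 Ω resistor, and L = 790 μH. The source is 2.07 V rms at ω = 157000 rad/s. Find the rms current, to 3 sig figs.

X_L = ωL = 124 Ω
X_C = 1/(ωC) = 98.0 Ω
Net reactance X = X_L − X_C = 26.0 Ω
Z = 3.24 + j26.0 Ω
|Z| = √(3.24² + 26.0²) = 26.2 Ω
I = V/|Z| = 2.07/26.2 = 78.9 mA

78.9 mA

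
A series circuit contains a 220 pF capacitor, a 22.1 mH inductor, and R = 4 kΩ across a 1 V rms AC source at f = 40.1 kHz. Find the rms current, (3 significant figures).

ω = 2πf = 252000 rad/s
X_L = ωL = 5570 Ω
X_C = 1/(ωC) = 18000 Ω
Net reactance X = X_L − X_C = -12500 Ω
Z = 4000 − j12500 Ω
|Z| = √(4000² + 12500²) = 13100 Ω
I = V/|Z| = 1/13100 = 76.3 μA

76.3 μA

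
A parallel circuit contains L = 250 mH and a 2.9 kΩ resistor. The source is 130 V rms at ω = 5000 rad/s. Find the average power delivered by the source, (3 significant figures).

5.83 W

X_L = ωL = 1250 Ω
Parallel: admittances add. Y = 1/R + 1/(jωL)
Y = (0.000345 − j0.000800) S
|Y| = 0.000871 S → |Z| = 1/|Y| = 1150 Ω, ∠Z = −∠Y = 66.7°
I = V/|Z| = 113 mA
P = VI cos φ = 130 × 0.113 × cos(66.7°) = 5.83 W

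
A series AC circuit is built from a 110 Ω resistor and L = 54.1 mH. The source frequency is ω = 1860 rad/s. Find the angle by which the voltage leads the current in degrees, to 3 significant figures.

42.5°

X_L = ωL = 101 Ω
Z = 110 + j101 Ω
|Z| = √(110² + 101²) = 149 Ω
∠Z = arctan(101/110) = 42.5°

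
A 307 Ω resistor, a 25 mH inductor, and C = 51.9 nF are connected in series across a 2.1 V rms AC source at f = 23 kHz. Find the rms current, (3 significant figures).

601 μA

ω = 2πf = 144500 rad/s
X_L = ωL = 3610 Ω
X_C = 1/(ωC) = 133 Ω
Net reactance X = X_L − X_C = 3480 Ω
Z = 307 + j3480 Ω
|Z| = √(307² + 3480²) = 3490 Ω
I = V/|Z| = 2.1/3490 = 601 μA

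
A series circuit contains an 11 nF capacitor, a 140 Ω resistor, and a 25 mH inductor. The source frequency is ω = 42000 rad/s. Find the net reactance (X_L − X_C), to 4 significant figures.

-1115 Ω

X_L = ωL = 1050 Ω
X_C = 1/(ωC) = 2165 Ω
X = 1050 − 2165 = -1115 Ω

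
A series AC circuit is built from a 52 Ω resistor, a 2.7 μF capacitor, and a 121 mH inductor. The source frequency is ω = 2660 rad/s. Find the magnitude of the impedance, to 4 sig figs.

X_L = ωL = 321.9 Ω
X_C = 1/(ωC) = 139.2 Ω
Net reactance X = X_L − X_C = 182.6 Ω
Z = 52.00 + j182.6 Ω
|Z| = √(52.00² + 182.6²) = 189.9 Ω

189.9 Ω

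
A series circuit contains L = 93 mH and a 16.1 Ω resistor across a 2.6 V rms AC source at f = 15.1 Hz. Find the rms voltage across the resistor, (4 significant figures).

2.280 V

ω = 2πf = 94.88 rad/s
X_L = ωL = 8.823 Ω
Z = 16.10 + j8.823 Ω
|Z| = √(16.10² + 8.823²) = 18.36 Ω
I = V/|Z| = 141.6 mA
V_R = I·|Z_R| = 0.1416 × 16.10 = 2.280 V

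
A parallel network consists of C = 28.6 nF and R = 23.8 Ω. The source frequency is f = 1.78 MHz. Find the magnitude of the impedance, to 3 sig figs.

ω = 2πf = 1.118e+07 rad/s
X_C = 1/(ωC) = 3.13 Ω
Parallel: admittances add. Y = 1/R + jωC
Y = (0.0420 + j0.320) S
|Y| = 0.323 S → |Z| = 1/|Y| = 3.10 Ω, ∠Z = −∠Y = -82.5°

3.10 Ω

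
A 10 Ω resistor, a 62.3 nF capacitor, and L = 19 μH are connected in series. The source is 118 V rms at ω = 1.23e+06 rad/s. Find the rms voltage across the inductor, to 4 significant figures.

191.9 V

X_L = ωL = 23.37 Ω
X_C = 1/(ωC) = 13.05 Ω
Net reactance X = X_L − X_C = 10.32 Ω
Z = 10.00 + j10.32 Ω
|Z| = √(10.00² + 10.32²) = 14.37 Ω
I = V/|Z| = 8.211 A
V_L = I·|Z_L| = 8.211 × 23.37 = 191.9 V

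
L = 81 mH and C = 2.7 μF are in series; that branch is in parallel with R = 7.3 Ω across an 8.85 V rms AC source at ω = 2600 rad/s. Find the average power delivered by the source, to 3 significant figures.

10.7 W

X_L = ωL = 211 Ω
X_C = 1/(ωC) = 142 Ω
Branch 1: Z₁ = R = 7.30 Ω
Branch 2 (series LC): Z₂ = j(X_L − X_C) = j68.1 Ω
Parallel: Z = Z₁Z₂/(Z₁+Z₂), |Z| = 7.26 Ω, ∠Z = 6.11°
I = V/|Z| = 1.22 A
P = VI cos φ = 8.85 × 1.22 × cos(6.11°) = 10.7 W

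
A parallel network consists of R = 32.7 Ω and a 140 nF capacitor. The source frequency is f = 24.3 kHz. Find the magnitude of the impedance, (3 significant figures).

ω = 2πf = 152700 rad/s
X_C = 1/(ωC) = 46.8 Ω
Parallel: admittances add. Y = 1/R + jωC
Y = (0.0306 + j0.0214) S
|Y| = 0.0373 S → |Z| = 1/|Y| = 26.8 Ω, ∠Z = −∠Y = -35.0°

26.8 Ω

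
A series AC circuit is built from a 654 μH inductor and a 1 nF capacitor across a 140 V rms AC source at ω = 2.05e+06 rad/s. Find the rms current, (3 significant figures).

164 mA

X_L = ωL = 1340 Ω
X_C = 1/(ωC) = 488 Ω
Net reactance X = X_L − X_C = 853 Ω
Z = j853 Ω
|Z| = √(0² + 853²) = 853 Ω
I = V/|Z| = 140/853 = 164 mA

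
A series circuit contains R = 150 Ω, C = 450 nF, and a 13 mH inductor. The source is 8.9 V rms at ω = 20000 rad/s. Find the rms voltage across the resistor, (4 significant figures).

6.317 V

X_L = ωL = 260.0 Ω
X_C = 1/(ωC) = 111.1 Ω
Net reactance X = X_L − X_C = 148.9 Ω
Z = 150.0 + j148.9 Ω
|Z| = √(150.0² + 148.9²) = 211.3 Ω
I = V/|Z| = 42.11 mA
V_R = I·|Z_R| = 0.04211 × 150.0 = 6.317 V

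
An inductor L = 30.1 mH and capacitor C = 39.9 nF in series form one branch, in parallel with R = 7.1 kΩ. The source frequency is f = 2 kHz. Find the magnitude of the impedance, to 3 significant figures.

1580 Ω

ω = 2πf = 12570 rad/s
X_L = ωL = 378 Ω
X_C = 1/(ωC) = 1990 Ω
Branch 1: Z₁ = R = 7100 Ω
Branch 2 (series LC): Z₂ = j(X_L − X_C) = −j1620 Ω
Parallel: Z = Z₁Z₂/(Z₁+Z₂), |Z| = 1580 Ω, ∠Z = -77.2°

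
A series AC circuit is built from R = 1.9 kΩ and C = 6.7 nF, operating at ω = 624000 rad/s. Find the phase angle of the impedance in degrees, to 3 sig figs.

X_C = 1/(ωC) = 239 Ω
Z = 1900 − j239 Ω
|Z| = √(1900² + 239²) = 1910 Ω
∠Z = arctan(-239/1900) = -7.18°

-7.18°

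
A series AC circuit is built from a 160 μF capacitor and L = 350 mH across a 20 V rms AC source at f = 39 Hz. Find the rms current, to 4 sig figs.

ω = 2πf = 245.0 rad/s
X_L = ωL = 85.77 Ω
X_C = 1/(ωC) = 25.51 Ω
Net reactance X = X_L − X_C = 60.26 Ω
Z = j60.26 Ω
|Z| = √(0² + 60.26²) = 60.26 Ω
I = V/|Z| = 20/60.26 = 331.9 mA

331.9 mA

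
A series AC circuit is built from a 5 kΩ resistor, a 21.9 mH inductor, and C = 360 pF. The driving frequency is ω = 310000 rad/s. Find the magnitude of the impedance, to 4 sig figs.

5451 Ω

X_L = ωL = 6789 Ω
X_C = 1/(ωC) = 8961 Ω
Net reactance X = X_L − X_C = -2172 Ω
Z = 5000 − j2172 Ω
|Z| = √(5000² + 2172²) = 5451 Ω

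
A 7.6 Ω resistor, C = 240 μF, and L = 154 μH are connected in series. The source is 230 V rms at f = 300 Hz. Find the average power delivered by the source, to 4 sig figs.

ω = 2πf = 1885 rad/s
X_L = ωL = 0.2903 Ω
X_C = 1/(ωC) = 2.210 Ω
Net reactance X = X_L − X_C = -1.920 Ω
Z = 7.600 − j1.920 Ω
|Z| = √(7.600² + 1.920²) = 7.839 Ω
∠Z = arctan(-1.920/7.600) = -14.18°
I = V/|Z| = 29.34 A
P = VI cos φ = 230 × 29.34 × cos(-14.18°) = 6.543 kW

6.543 kW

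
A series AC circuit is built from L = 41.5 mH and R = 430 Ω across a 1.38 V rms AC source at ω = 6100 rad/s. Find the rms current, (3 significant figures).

2.77 mA

X_L = ωL = 253 Ω
Z = 430 + j253 Ω
|Z| = √(430² + 253²) = 499 Ω
I = V/|Z| = 1.38/499 = 2.77 mA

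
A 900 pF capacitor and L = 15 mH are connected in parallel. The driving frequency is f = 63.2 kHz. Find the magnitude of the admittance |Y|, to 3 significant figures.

ω = 2πf = 397100 rad/s
X_L = ωL = 5960 Ω
X_C = 1/(ωC) = 2800 Ω
Parallel: admittances add. Y = 1/(jωL) + jωC
Y = (0 + j0.000190) S
|Y| = 0.000190 S → |Z| = 1/|Y| = 5280 Ω, ∠Z = −∠Y = -90.0°

190 μS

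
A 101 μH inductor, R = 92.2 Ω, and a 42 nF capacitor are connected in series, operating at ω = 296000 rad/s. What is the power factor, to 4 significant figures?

0.8769

X_L = ωL = 29.90 Ω
X_C = 1/(ωC) = 80.44 Ω
Net reactance X = X_L − X_C = -50.54 Ω
Z = 92.20 − j50.54 Ω
|Z| = √(92.20² + 50.54²) = 105.1 Ω
∠Z = arctan(-50.54/92.20) = -28.73°
cos φ = cos(-28.73°) = 0.8769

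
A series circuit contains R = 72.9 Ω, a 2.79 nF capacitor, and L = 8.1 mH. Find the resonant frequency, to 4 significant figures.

ω₀ = 1/√(LC) = 1/√(0.0081 × 2.79e-09) = 210400 rad/s
f₀ = ω₀/(2π) = 33.48 kHz

33.48 kHz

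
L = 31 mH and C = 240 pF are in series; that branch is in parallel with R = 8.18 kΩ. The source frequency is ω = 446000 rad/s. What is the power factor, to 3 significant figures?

0.481

X_L = ωL = 13800 Ω
X_C = 1/(ωC) = 9340 Ω
Branch 1: Z₁ = R = 8180 Ω
Branch 2 (series LC): Z₂ = j(X_L − X_C) = j4480 Ω
Parallel: Z = Z₁Z₂/(Z₁+Z₂), |Z| = 3930 Ω, ∠Z = 61.3°
cos φ = cos(61.3°) = 0.481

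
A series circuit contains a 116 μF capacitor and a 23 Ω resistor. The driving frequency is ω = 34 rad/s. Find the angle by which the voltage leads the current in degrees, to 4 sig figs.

X_C = 1/(ωC) = 253.5 Ω
Z = 23.00 − j253.5 Ω
|Z| = √(23.00² + 253.5²) = 254.6 Ω
∠Z = arctan(-253.5/23.00) = -84.82°

-84.82°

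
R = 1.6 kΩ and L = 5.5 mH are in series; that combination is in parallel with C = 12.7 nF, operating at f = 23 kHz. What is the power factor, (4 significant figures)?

ω = 2πf = 144500 rad/s
X_L = ωL = 794.8 Ω
X_C = 1/(ωC) = 544.9 Ω
Branch 1 (R+jX_L): Z₁ = 1600 + j794.8 Ω, |Z₁| = 1787 Ω
Branch 2 (−jX_C): Z₂ = −j544.9 Ω
Parallel: Z = Z₁Z₂/(Z₁+Z₂), |Z| = 601.1 Ω, ∠Z = -72.46°
cos φ = cos(-72.46°) = 0.3013

0.3013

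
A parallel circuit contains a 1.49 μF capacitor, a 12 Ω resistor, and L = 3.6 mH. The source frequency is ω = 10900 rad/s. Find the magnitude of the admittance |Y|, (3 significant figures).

X_L = ωL = 39.2 Ω
X_C = 1/(ωC) = 61.6 Ω
Parallel: admittances add. Y = 1/R + 1/(jωL) + jωC
Y = (0.0833 − j0.00924) S
|Y| = 0.0838 S → |Z| = 1/|Y| = 11.9 Ω, ∠Z = −∠Y = 6.33°

83.8 mS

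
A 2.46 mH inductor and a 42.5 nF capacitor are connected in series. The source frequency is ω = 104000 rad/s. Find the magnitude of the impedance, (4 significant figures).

X_L = ωL = 255.8 Ω
X_C = 1/(ωC) = 226.2 Ω
Net reactance X = X_L − X_C = 29.60 Ω
Z = j29.60 Ω
|Z| = √(0² + 29.60²) = 29.60 Ω

29.60 Ω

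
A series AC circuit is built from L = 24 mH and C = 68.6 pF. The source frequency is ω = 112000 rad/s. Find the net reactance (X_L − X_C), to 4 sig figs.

-127500 Ω

X_L = ωL = 2688 Ω
X_C = 1/(ωC) = 130200 Ω
X = 2688 − 130200 = -127500 Ω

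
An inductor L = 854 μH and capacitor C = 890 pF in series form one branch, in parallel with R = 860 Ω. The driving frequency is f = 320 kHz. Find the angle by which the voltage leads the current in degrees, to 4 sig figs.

ω = 2πf = 2.011e+06 rad/s
X_L = ωL = 1717 Ω
X_C = 1/(ωC) = 558.8 Ω
Branch 1: Z₁ = R = 860.0 Ω
Branch 2 (series LC): Z₂ = j(X_L − X_C) = j1158 Ω
Parallel: Z = Z₁Z₂/(Z₁+Z₂), |Z| = 690.5 Ω, ∠Z = 36.59°

36.59°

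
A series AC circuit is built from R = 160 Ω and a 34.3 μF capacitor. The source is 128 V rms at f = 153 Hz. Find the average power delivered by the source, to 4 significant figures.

98.85 W

ω = 2πf = 961.3 rad/s
X_C = 1/(ωC) = 30.33 Ω
Z = 160.0 − j30.33 Ω
|Z| = √(160.0² + 30.33²) = 162.8 Ω
∠Z = arctan(-30.33/160.0) = -10.73°
I = V/|Z| = 786.0 mA
P = VI cos φ = 128 × 0.7860 × cos(-10.73°) = 98.85 W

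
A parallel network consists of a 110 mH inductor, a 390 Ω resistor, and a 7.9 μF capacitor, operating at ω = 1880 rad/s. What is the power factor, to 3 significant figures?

0.248

X_L = ωL = 207 Ω
X_C = 1/(ωC) = 67.3 Ω
Parallel: admittances add. Y = 1/R + 1/(jωL) + jωC
Y = (0.00256 + j0.0100) S
|Y| = 0.0103 S → |Z| = 1/|Y| = 96.7 Ω, ∠Z = −∠Y = -75.6°
cos φ = cos(-75.6°) = 0.248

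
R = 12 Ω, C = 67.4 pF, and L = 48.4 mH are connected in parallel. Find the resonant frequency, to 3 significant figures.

88.1 kHz

ω₀ = 1/√(LC) = 1/√(0.0484 × 6.74e-11) = 553700 rad/s
f₀ = ω₀/(2π) = 88.1 kHz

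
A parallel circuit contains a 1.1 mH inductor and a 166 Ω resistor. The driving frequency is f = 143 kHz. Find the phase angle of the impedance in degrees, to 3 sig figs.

9.53°

ω = 2πf = 898500 rad/s
X_L = ωL = 988 Ω
Parallel: admittances add. Y = 1/R + 1/(jωL)
Y = (0.00602 − j0.00101) S
|Y| = 0.00611 S → |Z| = 1/|Y| = 164 Ω, ∠Z = −∠Y = 9.53°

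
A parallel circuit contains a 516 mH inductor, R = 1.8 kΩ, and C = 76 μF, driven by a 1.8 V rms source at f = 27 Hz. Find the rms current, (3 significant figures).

ω = 2πf = 169.6 rad/s
X_L = ωL = 87.5 Ω
X_C = 1/(ωC) = 77.6 Ω
Parallel: admittances add. Y = 1/R + 1/(jωL) + jωC
Y = (0.000556 + j0.00147) S
|Y| = 0.00157 S → |Z| = 1/|Y| = 637 Ω, ∠Z = −∠Y = -69.3°
I = V/|Z| = 1.8/637 = 2.83 mA

2.83 mA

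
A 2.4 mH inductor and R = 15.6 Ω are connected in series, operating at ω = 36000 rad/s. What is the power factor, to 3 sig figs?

0.178

X_L = ωL = 86.4 Ω
Z = 15.6 + j86.4 Ω
|Z| = √(15.6² + 86.4²) = 87.8 Ω
∠Z = arctan(86.4/15.6) = 79.8°
cos φ = cos(79.8°) = 0.178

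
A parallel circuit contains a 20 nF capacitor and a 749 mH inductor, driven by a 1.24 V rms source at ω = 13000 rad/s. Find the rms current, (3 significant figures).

X_L = ωL = 9740 Ω
X_C = 1/(ωC) = 3850 Ω
Parallel: admittances add. Y = 1/(jωL) + jωC
Y = (0 + j0.000157) S
|Y| = 0.000157 S → |Z| = 1/|Y| = 6360 Ω, ∠Z = −∠Y = -90.0°
I = V/|Z| = 1.24/6360 = 195 μA

195 μA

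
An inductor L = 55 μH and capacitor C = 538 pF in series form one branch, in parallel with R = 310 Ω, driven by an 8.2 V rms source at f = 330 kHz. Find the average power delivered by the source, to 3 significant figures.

217 mW

ω = 2πf = 2.073e+06 rad/s
X_L = ωL = 114 Ω
X_C = 1/(ωC) = 896 Ω
Branch 1: Z₁ = R = 310 Ω
Branch 2 (series LC): Z₂ = j(X_L − X_C) = −j782 Ω
Parallel: Z = Z₁Z₂/(Z₁+Z₂), |Z| = 288 Ω, ∠Z = -21.6°
I = V/|Z| = 28.5 mA
P = VI cos φ = 8.2 × 0.0285 × cos(-21.6°) = 217 mW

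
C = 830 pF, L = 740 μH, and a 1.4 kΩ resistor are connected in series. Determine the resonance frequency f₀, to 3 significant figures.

203 kHz

ω₀ = 1/√(LC) = 1/√(0.00074 × 8.3e-10) = 1.276e+06 rad/s
f₀ = ω₀/(2π) = 203 kHz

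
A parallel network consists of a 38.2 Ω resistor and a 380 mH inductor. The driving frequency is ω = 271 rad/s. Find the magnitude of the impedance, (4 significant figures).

X_L = ωL = 103.0 Ω
Parallel: admittances add. Y = 1/R + 1/(jωL)
Y = (0.02618 − j0.009711) S
|Y| = 0.02792 S → |Z| = 1/|Y| = 35.82 Ω, ∠Z = −∠Y = 20.35°

35.82 Ω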